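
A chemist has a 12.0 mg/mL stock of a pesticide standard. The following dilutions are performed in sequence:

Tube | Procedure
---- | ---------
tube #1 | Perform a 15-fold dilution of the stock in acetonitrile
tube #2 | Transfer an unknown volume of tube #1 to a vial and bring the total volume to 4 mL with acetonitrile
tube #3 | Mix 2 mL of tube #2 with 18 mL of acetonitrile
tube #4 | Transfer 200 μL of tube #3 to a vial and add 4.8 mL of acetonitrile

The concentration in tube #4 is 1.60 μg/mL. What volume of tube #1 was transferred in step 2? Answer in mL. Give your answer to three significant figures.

2.00 mL

Step 1: 15-fold → factor 15
Step 2: v brought to 4 mL → factor = 4 mL/v
Step 3: 2 mL + 18 mL = 20 mL total → factor 20/2 = 10
Step 4: 200 μL + 4.8 mL = 5000 μL total → factor 5000/200 = 25
Product of known-step factors = 3750
Overall factor = 12.0 mg/mL / (1.60 μg/mL) = 7500
Step-2 factor = 7500 / 3750 = 2
v = 4 mL / 2 = 2.00 mL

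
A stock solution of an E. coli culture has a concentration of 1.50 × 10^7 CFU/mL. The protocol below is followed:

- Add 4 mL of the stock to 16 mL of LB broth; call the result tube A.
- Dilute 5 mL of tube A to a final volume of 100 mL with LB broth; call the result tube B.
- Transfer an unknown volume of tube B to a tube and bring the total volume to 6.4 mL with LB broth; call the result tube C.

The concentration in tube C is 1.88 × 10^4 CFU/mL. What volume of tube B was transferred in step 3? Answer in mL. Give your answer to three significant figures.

0.802 mL

Step 1: 4 mL + 16 mL = 20 mL total → factor 20/4 = 5
Step 2: 5 mL brought to 100 mL → factor 100/5 = 20
Step 3: v brought to 6.4 mL → factor = 6.4 mL/v
Product of known-step factors = 100
Overall factor = 1.50 × 10^7 CFU/mL / (1.88 × 10^4 CFU/mL) = 797.87
Step-3 factor = 797.87 / 100 = 7.9787
v = 6.4 mL / 7.9787 = 0.802 mL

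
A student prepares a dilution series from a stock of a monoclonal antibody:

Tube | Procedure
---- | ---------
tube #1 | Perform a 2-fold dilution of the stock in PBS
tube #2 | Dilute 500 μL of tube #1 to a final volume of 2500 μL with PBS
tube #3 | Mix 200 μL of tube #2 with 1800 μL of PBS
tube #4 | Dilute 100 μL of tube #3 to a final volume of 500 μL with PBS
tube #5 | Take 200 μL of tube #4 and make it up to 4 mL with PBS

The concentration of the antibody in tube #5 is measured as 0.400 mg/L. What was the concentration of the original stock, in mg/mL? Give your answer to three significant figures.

Step 1: 2-fold → factor 2
Step 2: 500 μL brought to 2500 μL → factor 2500/500 = 5
Step 3: 200 μL + 1800 μL = 2000 μL total → factor 2000/200 = 10
Step 4: 100 μL brought to 500 μL → factor 500/100 = 5
Step 5: 200 μL brought to 4 mL → factor 4000/200 = 20
Overall dilution factor = 2 × 5 × 10 × 5 × 20 = 10000
Stock = 0.400 mg/L × 10000 = 4000 mg/L = 4.00 mg/mL

4.00 mg/mL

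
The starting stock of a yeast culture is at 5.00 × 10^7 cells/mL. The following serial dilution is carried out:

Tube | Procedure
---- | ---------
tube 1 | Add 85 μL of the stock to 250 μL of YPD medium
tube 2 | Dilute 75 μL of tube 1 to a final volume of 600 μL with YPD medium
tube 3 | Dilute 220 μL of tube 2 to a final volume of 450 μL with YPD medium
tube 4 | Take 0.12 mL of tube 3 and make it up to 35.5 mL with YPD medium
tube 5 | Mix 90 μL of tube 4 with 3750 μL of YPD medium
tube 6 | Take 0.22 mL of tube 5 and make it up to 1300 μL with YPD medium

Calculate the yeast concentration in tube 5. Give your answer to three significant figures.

Step 1: 85 μL + 250 μL = 335 μL total → factor 335/85 = 3.9412
Step 2: 75 μL brought to 600 μL → factor 600/75 = 8
Step 3: 220 μL brought to 450 μL → factor 450/220 = 2.0455
Step 4: 0.12 mL brought to 35.5 mL → factor 35.5/0.12 = 295.83
Step 5: 90 μL + 3750 μL = 3840 μL total → factor 3840/90 = 42.667
Dilution factor through tube 5 = 3.9412 × 8 × 2.0455 × 295.83 × 42.667 = 8.1403 × 10^5
[tube 5] = 5.00 × 10^7 cells/mL / 8.1403 × 10^5 = 61.4 cells/mL

61.4 cells/mL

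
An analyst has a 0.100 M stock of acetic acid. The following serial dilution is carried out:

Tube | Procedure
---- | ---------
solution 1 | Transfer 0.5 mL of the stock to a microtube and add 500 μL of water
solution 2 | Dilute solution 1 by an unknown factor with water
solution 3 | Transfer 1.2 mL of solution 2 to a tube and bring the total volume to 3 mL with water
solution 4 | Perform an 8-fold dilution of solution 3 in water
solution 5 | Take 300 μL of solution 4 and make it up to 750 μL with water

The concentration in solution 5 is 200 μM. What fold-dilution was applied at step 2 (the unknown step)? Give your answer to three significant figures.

Step 1: 0.5 mL + 500 μL = 1 mL total → factor 1/0.5 = 2
Step 2: unknown factor x
Step 3: 1.2 mL brought to 3 mL → factor 3/1.2 = 2.5
Step 4: 8-fold → factor 8
Step 5: 300 μL brought to 750 μL → factor 750/300 = 2.5
Product of known-step factors = 100
Overall factor = 0.100 M / (200 μM) = 500
x = 500 / 100 = 5.00

5.00-fold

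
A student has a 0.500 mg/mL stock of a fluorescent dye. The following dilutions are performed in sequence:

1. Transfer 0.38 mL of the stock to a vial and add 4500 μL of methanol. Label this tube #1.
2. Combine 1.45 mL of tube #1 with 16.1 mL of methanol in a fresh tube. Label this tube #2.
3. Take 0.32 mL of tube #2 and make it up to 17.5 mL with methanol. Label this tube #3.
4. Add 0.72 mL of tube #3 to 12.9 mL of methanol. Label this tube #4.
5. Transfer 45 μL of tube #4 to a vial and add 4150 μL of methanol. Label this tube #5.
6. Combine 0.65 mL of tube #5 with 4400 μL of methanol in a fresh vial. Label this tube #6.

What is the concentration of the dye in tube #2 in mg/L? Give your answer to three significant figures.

3.22 mg/L

Step 1: 0.38 mL + 4500 μL = 4.88 mL total → factor 4.88/0.38 = 12.842
Step 2: 1.45 mL + 16.1 mL = 17.55 mL total → factor 17.55/1.45 = 12.103
Dilution factor through tube #2 = 12.842 × 12.103 = 155.43
[tube #2] = 0.500 mg/mL / 155.43 = 0.003217 mg/mL = 3.22 mg/L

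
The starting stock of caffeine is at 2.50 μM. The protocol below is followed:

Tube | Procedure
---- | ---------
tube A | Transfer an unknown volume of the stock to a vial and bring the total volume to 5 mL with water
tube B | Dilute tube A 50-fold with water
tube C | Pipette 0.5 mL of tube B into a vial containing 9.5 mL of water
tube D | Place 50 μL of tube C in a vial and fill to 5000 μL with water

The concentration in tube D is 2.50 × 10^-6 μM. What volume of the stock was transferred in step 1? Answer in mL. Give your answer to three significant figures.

0.500 mL

Step 1: v brought to 5 mL → factor = 5 mL/v
Step 2: 50-fold → factor 50
Step 3: 0.5 mL + 9.5 mL = 10 mL total → factor 10/0.5 = 20
Step 4: 50 μL brought to 5000 μL → factor 5000/50 = 100
Product of known-step factors = 1 × 10^5
Overall factor = 2.50 μM / (2.50 × 10^-6 μM) = 1 × 10^6
Step-1 factor = 1 × 10^6 / 1 × 10^5 = 10
v = 5 mL / 10 = 0.500 mL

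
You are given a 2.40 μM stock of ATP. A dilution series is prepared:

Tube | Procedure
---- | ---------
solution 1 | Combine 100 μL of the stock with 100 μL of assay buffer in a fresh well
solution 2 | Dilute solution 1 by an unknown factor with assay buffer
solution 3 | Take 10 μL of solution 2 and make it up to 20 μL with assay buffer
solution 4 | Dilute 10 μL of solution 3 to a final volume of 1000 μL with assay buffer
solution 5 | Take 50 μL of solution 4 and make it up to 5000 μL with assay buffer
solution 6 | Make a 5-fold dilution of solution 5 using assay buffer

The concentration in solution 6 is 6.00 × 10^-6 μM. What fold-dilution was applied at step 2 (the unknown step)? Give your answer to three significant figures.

Step 1: 100 μL + 100 μL = 200 μL total → factor 200/100 = 2
Step 2: unknown factor x
Step 3: 10 μL brought to 20 μL → factor 20/10 = 2
Step 4: 10 μL brought to 1000 μL → factor 1000/10 = 100
Step 5: 50 μL brought to 5000 μL → factor 5000/50 = 100
Step 6: 5-fold → factor 5
Product of known-step factors = 2 × 10^5
Overall factor = 2.40 μM / (6.00 × 10^-6 μM) = 4 × 10^5
x = 4 × 10^5 / 2 × 10^5 = 2.00

2.00-fold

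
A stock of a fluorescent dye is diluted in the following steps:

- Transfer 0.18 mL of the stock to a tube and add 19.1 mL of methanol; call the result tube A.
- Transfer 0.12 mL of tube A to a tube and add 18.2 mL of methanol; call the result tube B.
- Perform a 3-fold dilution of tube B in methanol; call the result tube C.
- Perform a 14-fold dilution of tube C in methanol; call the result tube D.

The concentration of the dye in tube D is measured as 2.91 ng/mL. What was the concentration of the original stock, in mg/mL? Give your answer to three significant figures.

2.00 mg/mL

Step 1: 0.18 mL + 19.1 mL = 19.28 mL total → factor 19.28/0.18 = 107.11
Step 2: 0.12 mL + 18.2 mL = 18.32 mL total → factor 18.32/0.12 = 152.67
Step 3: 3-fold → factor 3
Step 4: 14-fold → factor 14
Overall dilution factor = 107.11 × 152.67 × 3 × 14 = 6.868 × 10^5
Stock = 2.91 ng/mL × 6.868 × 10^5 = 1.999 × 10^6 ng/mL = 2.00 mg/mL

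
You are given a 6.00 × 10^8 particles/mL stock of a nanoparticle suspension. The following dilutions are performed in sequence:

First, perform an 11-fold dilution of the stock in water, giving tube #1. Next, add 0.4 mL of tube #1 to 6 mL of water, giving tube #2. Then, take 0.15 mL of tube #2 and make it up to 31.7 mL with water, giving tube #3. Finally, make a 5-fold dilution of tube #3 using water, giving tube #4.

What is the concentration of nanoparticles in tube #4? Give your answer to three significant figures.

3.23 × 10^3 particles/mL

Step 1: 11-fold → factor 11
Step 2: 0.4 mL + 6 mL = 6.4 mL total → factor 6.4/0.4 = 16
Step 3: 0.15 mL brought to 31.7 mL → factor 31.7/0.15 = 211.33
Step 4: 5-fold → factor 5
Overall dilution factor = 11 × 16 × 211.33 × 5 = 1.8597 × 10^5
Final = 6.00 × 10^8 particles/mL / 1.8597 × 10^5 = 3.23 × 10^3 particles/mL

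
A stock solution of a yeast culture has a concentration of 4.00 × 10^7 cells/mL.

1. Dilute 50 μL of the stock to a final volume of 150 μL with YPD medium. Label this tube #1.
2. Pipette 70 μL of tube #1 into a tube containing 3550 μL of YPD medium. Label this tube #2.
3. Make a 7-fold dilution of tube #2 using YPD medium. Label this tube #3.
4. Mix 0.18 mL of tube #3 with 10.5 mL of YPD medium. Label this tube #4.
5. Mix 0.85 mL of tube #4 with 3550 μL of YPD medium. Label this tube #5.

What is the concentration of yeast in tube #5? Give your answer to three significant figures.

Step 1: 50 μL brought to 150 μL → factor 150/50 = 3
Step 2: 70 μL + 3550 μL = 3620 μL total → factor 3620/70 = 51.714
Step 3: 7-fold → factor 7
Step 4: 0.18 mL + 10.5 mL = 10.68 mL total → factor 10.68/0.18 = 59.333
Step 5: 0.85 mL + 3550 μL = 4.4 mL total → factor 4.4/0.85 = 5.1765
Overall dilution factor = 3 × 51.714 × 7 × 59.333 × 5.1765 = 3.3355 × 10^5
Final = 4.00 × 10^7 cells/mL / 3.3355 × 10^5 = 120 cells/mL

120 cells/mL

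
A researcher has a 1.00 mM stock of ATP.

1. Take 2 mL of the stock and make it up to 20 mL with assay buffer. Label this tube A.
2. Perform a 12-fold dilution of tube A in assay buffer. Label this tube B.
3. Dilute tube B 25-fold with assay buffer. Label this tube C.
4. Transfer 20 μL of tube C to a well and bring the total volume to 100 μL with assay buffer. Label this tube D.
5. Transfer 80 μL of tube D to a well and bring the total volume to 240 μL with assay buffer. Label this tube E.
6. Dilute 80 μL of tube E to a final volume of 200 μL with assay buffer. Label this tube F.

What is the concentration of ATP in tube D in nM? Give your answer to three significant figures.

Step 1: 2 mL brought to 20 mL → factor 20/2 = 10
Step 2: 12-fold → factor 12
Step 3: 25-fold → factor 25
Step 4: 20 μL brought to 100 μL → factor 100/20 = 5
Dilution factor through tube D = 10 × 12 × 25 × 5 = 15000
[tube D] = 1.00 mM / 15000 = 6.667 × 10^-5 mM = 66.7 nM

66.7 nM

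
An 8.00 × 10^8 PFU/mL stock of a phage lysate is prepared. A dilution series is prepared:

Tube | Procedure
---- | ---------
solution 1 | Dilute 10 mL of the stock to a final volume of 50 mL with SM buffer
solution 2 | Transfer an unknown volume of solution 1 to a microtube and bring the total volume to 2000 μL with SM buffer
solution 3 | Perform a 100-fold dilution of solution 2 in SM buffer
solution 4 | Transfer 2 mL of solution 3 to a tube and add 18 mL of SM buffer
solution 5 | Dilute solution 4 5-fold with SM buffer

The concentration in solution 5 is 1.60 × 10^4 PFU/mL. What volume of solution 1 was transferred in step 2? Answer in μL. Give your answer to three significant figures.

Step 1: 10 mL brought to 50 mL → factor 50/10 = 5
Step 2: v brought to 2000 μL → factor = 2000 μL/v
Step 3: 100-fold → factor 100
Step 4: 2 mL + 18 mL = 20 mL total → factor 20/2 = 10
Step 5: 5-fold → factor 5
Product of known-step factors = 25000
Overall factor = 8.00 × 10^8 PFU/mL / (1.60 × 10^4 PFU/mL) = 50000
Step-2 factor = 50000 / 25000 = 2
v = 2000 μL / 2 = 1.00 × 10^3 μL

1.00 × 10^3 μL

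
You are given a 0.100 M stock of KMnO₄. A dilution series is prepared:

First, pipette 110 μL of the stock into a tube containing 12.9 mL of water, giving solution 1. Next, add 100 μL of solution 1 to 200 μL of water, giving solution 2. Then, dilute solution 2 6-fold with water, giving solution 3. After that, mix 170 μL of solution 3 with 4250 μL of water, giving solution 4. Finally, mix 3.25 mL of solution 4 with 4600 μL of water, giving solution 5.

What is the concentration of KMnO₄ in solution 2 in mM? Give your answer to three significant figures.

0.282 mM

Step 1: 110 μL + 12.9 mL = 13010 μL total → factor 13010/110 = 118.27
Step 2: 100 μL + 200 μL = 300 μL total → factor 300/100 = 3
Dilution factor through solution 2 = 118.27 × 3 = 354.82
[solution 2] = 0.100 M / 354.82 = 0.0002818 M = 0.282 mM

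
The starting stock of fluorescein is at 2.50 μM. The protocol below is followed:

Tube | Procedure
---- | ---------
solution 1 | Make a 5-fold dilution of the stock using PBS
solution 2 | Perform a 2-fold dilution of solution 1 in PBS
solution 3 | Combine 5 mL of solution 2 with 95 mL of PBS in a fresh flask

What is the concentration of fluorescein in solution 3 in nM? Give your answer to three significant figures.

12.5 nM

Step 1: 5-fold → factor 5
Step 2: 2-fold → factor 2
Step 3: 5 mL + 95 mL = 100 mL total → factor 100/5 = 20
Overall dilution factor = 5 × 2 × 20 = 200
Final = 2.50 μM / 200 = 0.01250 μM = 12.5 nM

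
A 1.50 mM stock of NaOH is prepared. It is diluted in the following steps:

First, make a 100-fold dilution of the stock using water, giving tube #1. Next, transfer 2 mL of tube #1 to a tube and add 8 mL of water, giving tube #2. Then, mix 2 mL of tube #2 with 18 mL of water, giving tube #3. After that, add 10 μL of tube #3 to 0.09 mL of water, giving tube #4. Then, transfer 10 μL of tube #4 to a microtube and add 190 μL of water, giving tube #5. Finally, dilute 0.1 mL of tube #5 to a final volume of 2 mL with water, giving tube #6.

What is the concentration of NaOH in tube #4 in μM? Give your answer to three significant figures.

0.0300 μM

Step 1: 100-fold → factor 100
Step 2: 2 mL + 8 mL = 10 mL total → factor 10/2 = 5
Step 3: 2 mL + 18 mL = 20 mL total → factor 20/2 = 10
Step 4: 10 μL + 0.09 mL = 100 μL total → factor 100/10 = 10
Dilution factor through tube #4 = 100 × 5 × 10 × 10 = 50000
[tube #4] = 1.50 mM / 50000 = 3.000 × 10^-5 mM = 0.0300 μM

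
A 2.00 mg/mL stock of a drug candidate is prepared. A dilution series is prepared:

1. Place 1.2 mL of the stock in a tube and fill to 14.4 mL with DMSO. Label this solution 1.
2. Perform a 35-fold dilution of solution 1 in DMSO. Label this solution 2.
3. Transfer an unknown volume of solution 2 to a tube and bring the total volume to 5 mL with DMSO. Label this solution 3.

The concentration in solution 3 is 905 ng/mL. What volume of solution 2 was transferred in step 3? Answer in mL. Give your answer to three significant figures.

0.950 mL

Step 1: 1.2 mL brought to 14.4 mL → factor 14.4/1.2 = 12
Step 2: 35-fold → factor 35
Step 3: v brought to 5 mL → factor = 5 mL/v
Product of known-step factors = 420
Overall factor = 2.00 mg/mL / (905 ng/mL) = 2209.9
Step-3 factor = 2209.9 / 420 = 5.2618
v = 5 mL / 5.2618 = 0.950 mL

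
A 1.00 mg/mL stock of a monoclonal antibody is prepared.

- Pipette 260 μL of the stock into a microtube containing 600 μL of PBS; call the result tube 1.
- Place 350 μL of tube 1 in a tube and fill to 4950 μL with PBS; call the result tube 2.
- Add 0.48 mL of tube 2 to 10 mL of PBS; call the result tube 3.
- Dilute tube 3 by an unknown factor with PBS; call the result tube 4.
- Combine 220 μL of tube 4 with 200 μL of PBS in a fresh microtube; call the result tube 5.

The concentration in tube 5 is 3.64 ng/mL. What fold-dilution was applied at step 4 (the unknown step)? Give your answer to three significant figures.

141-fold

Step 1: 260 μL + 600 μL = 860 μL total → factor 860/260 = 3.3077
Step 2: 350 μL brought to 4950 μL → factor 4950/350 = 14.143
Step 3: 0.48 mL + 10 mL = 10.48 mL total → factor 10.48/0.48 = 21.833
Step 4: unknown factor x
Step 5: 220 μL + 200 μL = 420 μL total → factor 420/220 = 1.9091
Product of known-step factors = 1949.9
Overall factor = 1.00 mg/mL / (3.64 ng/mL) = 2.7473 × 10^5
x = 2.7473 × 10^5 / 1949.9 = 141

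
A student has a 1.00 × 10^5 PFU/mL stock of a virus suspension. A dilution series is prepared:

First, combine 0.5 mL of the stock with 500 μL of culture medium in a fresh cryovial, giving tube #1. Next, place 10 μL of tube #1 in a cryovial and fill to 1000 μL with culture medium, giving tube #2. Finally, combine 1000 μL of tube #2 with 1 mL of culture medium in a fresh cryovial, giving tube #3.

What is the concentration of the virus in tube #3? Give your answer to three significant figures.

250 PFU/mL

Step 1: 0.5 mL + 500 μL = 1 mL total → factor 1/0.5 = 2
Step 2: 10 μL brought to 1000 μL → factor 1000/10 = 100
Step 3: 1000 μL + 1 mL = 2000 μL total → factor 2000/1000 = 2
Overall dilution factor = 2 × 100 × 2 = 400
Final = 1.00 × 10^5 PFU/mL / 400 = 250 PFU/mL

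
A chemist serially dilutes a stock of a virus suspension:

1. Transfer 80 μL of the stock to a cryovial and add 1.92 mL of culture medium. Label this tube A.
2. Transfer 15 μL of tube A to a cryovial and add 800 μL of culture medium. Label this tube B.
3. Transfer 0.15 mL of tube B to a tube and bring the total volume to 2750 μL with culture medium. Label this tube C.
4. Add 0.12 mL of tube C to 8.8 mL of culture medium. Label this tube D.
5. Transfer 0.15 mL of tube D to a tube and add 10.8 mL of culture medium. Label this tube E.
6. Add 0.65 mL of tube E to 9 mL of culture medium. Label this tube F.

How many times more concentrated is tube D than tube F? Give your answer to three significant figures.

1.08 × 10^3

Step 1: 80 μL + 1.92 mL = 2000 μL total → factor 2000/80 = 25
Step 2: 15 μL + 800 μL = 815 μL total → factor 815/15 = 54.333
Step 3: 0.15 mL brought to 2750 μL → factor 2.75/0.15 = 18.333
Step 4: 0.12 mL + 8.8 mL = 8.92 mL total → factor 8.92/0.12 = 74.333
Step 5: 0.15 mL + 10.8 mL = 10.95 mL total → factor 10.95/0.15 = 73
Step 6: 0.65 mL + 9 mL = 9.65 mL total → factor 9.65/0.65 = 14.846
Dilution factor to tube D = 1.8511 × 10^6; to tube F = 2.0062 × 10^9
[tube D]/[tube F] = (factor to tube F)/(factor to tube D) = 2.0062 × 10^9/1.8511 × 10^6 = 1.08 × 10^3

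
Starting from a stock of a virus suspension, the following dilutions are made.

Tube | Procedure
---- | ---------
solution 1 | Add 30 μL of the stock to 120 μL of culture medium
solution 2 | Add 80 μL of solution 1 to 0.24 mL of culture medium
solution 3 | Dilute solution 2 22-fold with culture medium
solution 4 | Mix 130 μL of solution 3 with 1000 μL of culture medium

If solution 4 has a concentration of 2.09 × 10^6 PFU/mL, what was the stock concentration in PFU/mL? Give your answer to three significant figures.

7.99 × 10^9 PFU/mL

Step 1: 30 μL + 120 μL = 150 μL total → factor 150/30 = 5
Step 2: 80 μL + 0.24 mL = 320 μL total → factor 320/80 = 4
Step 3: 22-fold → factor 22
Step 4: 130 μL + 1000 μL = 1130 μL total → factor 1130/130 = 8.6923
Overall dilution factor = 5 × 4 × 22 × 8.6923 = 3824.6
Stock = 2.09 × 10^6 PFU/mL × 3824.6 = 7.99 × 10^9 PFU/mL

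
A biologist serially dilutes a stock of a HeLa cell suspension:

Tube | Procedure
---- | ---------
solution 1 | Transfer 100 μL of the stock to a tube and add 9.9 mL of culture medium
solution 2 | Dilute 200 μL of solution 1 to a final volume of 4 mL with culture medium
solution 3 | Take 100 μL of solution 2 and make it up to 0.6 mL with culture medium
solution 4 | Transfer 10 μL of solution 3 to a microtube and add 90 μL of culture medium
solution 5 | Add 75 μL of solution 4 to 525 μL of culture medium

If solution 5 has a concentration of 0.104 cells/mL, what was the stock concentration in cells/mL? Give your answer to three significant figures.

Step 1: 100 μL + 9.9 mL = 10000 μL total → factor 10000/100 = 100
Step 2: 200 μL brought to 4 mL → factor 4000/200 = 20
Step 3: 100 μL brought to 0.6 mL → factor 600/100 = 6
Step 4: 10 μL + 90 μL = 100 μL total → factor 100/10 = 10
Step 5: 75 μL + 525 μL = 600 μL total → factor 600/75 = 8
Overall dilution factor = 100 × 20 × 6 × 10 × 8 = 9.6 × 10^5
Stock = 0.104 cells/mL × 9.6 × 10^5 = 9.98 × 10^4 cells/mL

9.98 × 10^4 cells/mL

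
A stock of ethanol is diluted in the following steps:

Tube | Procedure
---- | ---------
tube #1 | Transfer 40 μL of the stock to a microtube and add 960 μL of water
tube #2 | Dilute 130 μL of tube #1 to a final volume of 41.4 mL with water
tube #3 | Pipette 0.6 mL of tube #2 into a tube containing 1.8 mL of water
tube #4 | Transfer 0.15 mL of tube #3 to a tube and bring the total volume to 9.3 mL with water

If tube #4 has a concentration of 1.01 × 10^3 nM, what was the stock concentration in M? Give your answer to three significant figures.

Step 1: 40 μL + 960 μL = 1000 μL total → factor 1000/40 = 25
Step 2: 130 μL brought to 41.4 mL → factor 41400/130 = 318.46
Step 3: 0.6 mL + 1.8 mL = 2.4 mL total → factor 2.4/0.6 = 4
Step 4: 0.15 mL brought to 9.3 mL → factor 9.3/0.15 = 62
Overall dilution factor = 25 × 318.46 × 4 × 62 = 1.9745 × 10^6
Stock = 1.01 × 10^3 nM × 1.9745 × 10^6 = 1.994 × 10^9 nM = 1.99 M

1.99 M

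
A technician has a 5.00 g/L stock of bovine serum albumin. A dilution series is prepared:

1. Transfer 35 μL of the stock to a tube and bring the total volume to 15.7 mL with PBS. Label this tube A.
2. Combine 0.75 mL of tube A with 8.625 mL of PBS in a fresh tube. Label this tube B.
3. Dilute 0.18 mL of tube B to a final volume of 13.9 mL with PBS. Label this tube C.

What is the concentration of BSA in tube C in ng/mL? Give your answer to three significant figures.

Step 1: 35 μL brought to 15.7 mL → factor 15700/35 = 448.57
Step 2: 0.75 mL + 8.625 mL = 9.375 mL total → factor 9.375/0.75 = 12.5
Step 3: 0.18 mL brought to 13.9 mL → factor 13.9/0.18 = 77.222
Overall dilution factor = 448.57 × 12.5 × 77.222 = 4.33 × 10^5
Final = 5.00 g/L / 4.33 × 10^5 = 1.155 × 10^-5 g/L = 11.5 ng/mL

11.5 ng/mL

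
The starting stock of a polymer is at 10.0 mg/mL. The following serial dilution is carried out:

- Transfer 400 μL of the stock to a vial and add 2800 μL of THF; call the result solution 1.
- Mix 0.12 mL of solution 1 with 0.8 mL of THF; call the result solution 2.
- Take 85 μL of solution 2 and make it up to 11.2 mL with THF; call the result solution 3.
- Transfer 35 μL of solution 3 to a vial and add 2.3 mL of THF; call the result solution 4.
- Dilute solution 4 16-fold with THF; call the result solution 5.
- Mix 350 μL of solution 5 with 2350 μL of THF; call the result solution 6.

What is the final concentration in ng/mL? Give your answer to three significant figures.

Step 1: 400 μL + 2800 μL = 3200 μL total → factor 3200/400 = 8
Step 2: 0.12 mL + 0.8 mL = 0.92 mL total → factor 0.92/0.12 = 7.6667
Step 3: 85 μL brought to 11.2 mL → factor 11200/85 = 131.76
Step 4: 35 μL + 2.3 mL = 2335 μL total → factor 2335/35 = 66.714
Step 5: 16-fold → factor 16
Step 6: 350 μL + 2350 μL = 2700 μL total → factor 2700/350 = 7.7143
Overall dilution factor = 8 × 7.6667 × 131.76 × 66.714 × 16 × 7.7143 = 6.6547 × 10^7
Final = 10.0 mg/mL / 6.6547 × 10^7 = 1.503 × 10^-7 mg/mL = 0.150 ng/mL

0.150 ng/mL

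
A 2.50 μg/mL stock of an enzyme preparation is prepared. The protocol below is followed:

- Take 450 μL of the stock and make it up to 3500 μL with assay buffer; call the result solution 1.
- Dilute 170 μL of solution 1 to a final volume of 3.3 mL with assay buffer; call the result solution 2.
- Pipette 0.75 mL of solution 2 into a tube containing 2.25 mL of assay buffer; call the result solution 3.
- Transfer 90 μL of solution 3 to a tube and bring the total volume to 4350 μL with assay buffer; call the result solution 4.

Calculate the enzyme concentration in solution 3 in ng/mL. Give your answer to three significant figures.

4.14 ng/mL

Step 1: 450 μL brought to 3500 μL → factor 3500/450 = 7.7778
Step 2: 170 μL brought to 3.3 mL → factor 3300/170 = 19.412
Step 3: 0.75 mL + 2.25 mL = 3 mL total → factor 3/0.75 = 4
Dilution factor through solution 3 = 7.7778 × 19.412 × 4 = 603.92
[solution 3] = 2.50 μg/mL / 603.92 = 0.004140 μg/mL = 4.14 ng/mL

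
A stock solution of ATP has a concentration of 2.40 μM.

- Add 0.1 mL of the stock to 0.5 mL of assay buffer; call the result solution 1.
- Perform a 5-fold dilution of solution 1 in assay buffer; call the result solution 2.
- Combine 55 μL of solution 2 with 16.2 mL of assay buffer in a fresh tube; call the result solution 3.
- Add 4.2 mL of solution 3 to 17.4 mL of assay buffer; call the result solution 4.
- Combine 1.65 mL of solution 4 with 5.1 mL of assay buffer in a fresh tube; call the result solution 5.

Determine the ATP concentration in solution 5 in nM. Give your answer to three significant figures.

Step 1: 0.1 mL + 0.5 mL = 0.6 mL total → factor 0.6/0.1 = 6
Step 2: 5-fold → factor 5
Step 3: 55 μL + 16.2 mL = 16255 μL total → factor 16255/55 = 295.55
Step 4: 4.2 mL + 17.4 mL = 21.6 mL total → factor 21.6/4.2 = 5.1429
Step 5: 1.65 mL + 5.1 mL = 6.75 mL total → factor 6.75/1.65 = 4.0909
Overall dilution factor = 6 × 5 × 295.55 × 5.1429 × 4.0909 = 1.8654 × 10^5
Final = 2.40 μM / 1.8654 × 10^5 = 1.287 × 10^-5 μM = 0.0129 nM

0.0129 nM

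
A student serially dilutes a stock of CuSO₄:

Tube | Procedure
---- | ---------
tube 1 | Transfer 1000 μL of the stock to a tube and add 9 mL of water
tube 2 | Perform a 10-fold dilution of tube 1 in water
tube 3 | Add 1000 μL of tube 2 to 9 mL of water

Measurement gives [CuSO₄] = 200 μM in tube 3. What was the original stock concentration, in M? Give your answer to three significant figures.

0.200 M

Step 1: 1000 μL + 9 mL = 10000 μL total → factor 10000/1000 = 10
Step 2: 10-fold → factor 10
Step 3: 1000 μL + 9 mL = 10000 μL total → factor 10000/1000 = 10
Overall dilution factor = 10 × 10 × 10 = 1000
Stock = 200 μM × 1000 = 2.000 × 10^5 μM = 0.200 M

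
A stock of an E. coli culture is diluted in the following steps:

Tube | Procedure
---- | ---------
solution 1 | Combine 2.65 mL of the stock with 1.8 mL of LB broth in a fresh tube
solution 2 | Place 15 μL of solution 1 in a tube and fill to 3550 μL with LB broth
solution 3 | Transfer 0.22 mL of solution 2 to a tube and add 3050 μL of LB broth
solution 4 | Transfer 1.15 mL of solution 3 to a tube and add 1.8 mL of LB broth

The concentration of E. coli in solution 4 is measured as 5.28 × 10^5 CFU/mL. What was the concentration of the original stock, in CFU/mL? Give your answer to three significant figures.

Step 1: 2.65 mL + 1.8 mL = 4.45 mL total → factor 4.45/2.65 = 1.6792
Step 2: 15 μL brought to 3550 μL → factor 3550/15 = 236.67
Step 3: 0.22 mL + 3050 μL = 3.27 mL total → factor 3.27/0.22 = 14.864
Step 4: 1.15 mL + 1.8 mL = 2.95 mL total → factor 2.95/1.15 = 2.5652
Overall dilution factor = 1.6792 × 236.67 × 14.864 × 2.5652 = 15153
Stock = 5.28 × 10^5 CFU/mL × 15153 = 8.00 × 10^9 CFU/mL

8.00 × 10^9 CFU/mL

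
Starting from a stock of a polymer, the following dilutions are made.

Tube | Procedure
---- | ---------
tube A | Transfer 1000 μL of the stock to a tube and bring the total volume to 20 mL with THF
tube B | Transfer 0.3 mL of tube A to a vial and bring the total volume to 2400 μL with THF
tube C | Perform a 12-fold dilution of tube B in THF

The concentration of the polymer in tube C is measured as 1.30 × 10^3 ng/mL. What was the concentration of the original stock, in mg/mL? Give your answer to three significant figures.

Step 1: 1000 μL brought to 20 mL → factor 20000/1000 = 20
Step 2: 0.3 mL brought to 2400 μL → factor 2.4/0.3 = 8
Step 3: 12-fold → factor 12
Overall dilution factor = 20 × 8 × 12 = 1920
Stock = 1.30 × 10^3 ng/mL × 1920 = 2.496 × 10^6 ng/mL = 2.50 mg/mL

2.50 mg/mL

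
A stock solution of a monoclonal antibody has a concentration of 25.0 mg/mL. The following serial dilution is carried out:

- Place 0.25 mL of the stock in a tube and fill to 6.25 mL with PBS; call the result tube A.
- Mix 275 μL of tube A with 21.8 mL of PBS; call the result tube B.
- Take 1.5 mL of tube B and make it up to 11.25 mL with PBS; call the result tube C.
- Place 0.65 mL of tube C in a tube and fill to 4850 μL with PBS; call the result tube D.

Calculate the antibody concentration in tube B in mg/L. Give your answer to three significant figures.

Step 1: 0.25 mL brought to 6.25 mL → factor 6.25/0.25 = 25
Step 2: 275 μL + 21.8 mL = 22075 μL total → factor 22075/275 = 80.273
Dilution factor through tube B = 25 × 80.273 = 2006.8
[tube B] = 25.0 mg/mL / 2006.8 = 0.01246 mg/mL = 12.5 mg/L

12.5 mg/L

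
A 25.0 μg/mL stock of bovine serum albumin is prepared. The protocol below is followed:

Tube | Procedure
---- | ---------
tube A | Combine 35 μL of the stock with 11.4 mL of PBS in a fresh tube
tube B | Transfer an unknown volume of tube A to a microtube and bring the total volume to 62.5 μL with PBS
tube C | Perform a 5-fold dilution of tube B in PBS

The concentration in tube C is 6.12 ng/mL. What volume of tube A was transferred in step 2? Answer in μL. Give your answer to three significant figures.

Step 1: 35 μL + 11.4 mL = 11435 μL total → factor 11435/35 = 326.71
Step 2: v brought to 62.5 μL → factor = 62.5 μL/v
Step 3: 5-fold → factor 5
Product of known-step factors = 1633.6
Overall factor = 25.0 μg/mL / (6.12 ng/mL) = 4085
Step-2 factor = 4085 / 1633.6 = 2.5006
v = 62.5 μL / 2.5006 = 25.0 μL

25.0 μL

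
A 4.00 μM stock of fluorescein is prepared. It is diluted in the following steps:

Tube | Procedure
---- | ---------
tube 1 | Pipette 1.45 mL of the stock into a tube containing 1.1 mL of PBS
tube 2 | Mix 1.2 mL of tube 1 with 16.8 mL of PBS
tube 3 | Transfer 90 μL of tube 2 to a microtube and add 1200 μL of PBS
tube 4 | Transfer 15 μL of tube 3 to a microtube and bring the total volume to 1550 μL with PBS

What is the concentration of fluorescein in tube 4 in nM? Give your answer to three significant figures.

0.102 nM

Step 1: 1.45 mL + 1.1 mL = 2.55 mL total → factor 2.55/1.45 = 1.7586
Step 2: 1.2 mL + 16.8 mL = 18 mL total → factor 18/1.2 = 15
Step 3: 90 μL + 1200 μL = 1290 μL total → factor 1290/90 = 14.333
Step 4: 15 μL brought to 1550 μL → factor 1550/15 = 103.33
Overall dilution factor = 1.7586 × 15 × 14.333 × 103.33 = 39071
Final = 4.00 μM / 39071 = 0.0001024 μM = 0.102 nM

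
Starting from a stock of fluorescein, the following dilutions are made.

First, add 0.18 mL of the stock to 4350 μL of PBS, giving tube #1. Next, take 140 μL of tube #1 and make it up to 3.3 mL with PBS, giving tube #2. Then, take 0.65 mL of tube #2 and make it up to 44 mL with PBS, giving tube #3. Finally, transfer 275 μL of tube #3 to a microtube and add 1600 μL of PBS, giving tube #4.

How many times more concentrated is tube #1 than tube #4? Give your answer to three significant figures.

Step 1: 0.18 mL + 4350 μL = 4.53 mL total → factor 4.53/0.18 = 25.167
Step 2: 140 μL brought to 3.3 mL → factor 3300/140 = 23.571
Step 3: 0.65 mL brought to 44 mL → factor 44/0.65 = 67.692
Step 4: 275 μL + 1600 μL = 1875 μL total → factor 1875/275 = 6.8182
Dilution factor to tube #1 = 25.167; to tube #4 = 2.7379 × 10^5
[tube #1]/[tube #4] = (factor to tube #4)/(factor to tube #1) = 2.7379 × 10^5/25.167 = 1.09 × 10^4

1.09 × 10^4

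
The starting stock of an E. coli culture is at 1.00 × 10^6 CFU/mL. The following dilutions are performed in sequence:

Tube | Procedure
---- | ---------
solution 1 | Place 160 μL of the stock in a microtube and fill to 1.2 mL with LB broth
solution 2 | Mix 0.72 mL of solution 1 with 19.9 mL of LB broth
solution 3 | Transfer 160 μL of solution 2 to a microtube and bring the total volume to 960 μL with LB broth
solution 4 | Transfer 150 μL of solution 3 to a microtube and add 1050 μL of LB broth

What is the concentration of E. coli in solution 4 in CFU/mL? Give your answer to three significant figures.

97.0 CFU/mL

Step 1: 160 μL brought to 1.2 mL → factor 1200/160 = 7.5
Step 2: 0.72 mL + 19.9 mL = 20.62 mL total → factor 20.62/0.72 = 28.639
Step 3: 160 μL brought to 960 μL → factor 960/160 = 6
Step 4: 150 μL + 1050 μL = 1200 μL total → factor 1200/150 = 8
Overall dilution factor = 7.5 × 28.639 × 6 × 8 = 10310
Final = 1.00 × 10^6 CFU/mL / 10310 = 97.0 CFU/mL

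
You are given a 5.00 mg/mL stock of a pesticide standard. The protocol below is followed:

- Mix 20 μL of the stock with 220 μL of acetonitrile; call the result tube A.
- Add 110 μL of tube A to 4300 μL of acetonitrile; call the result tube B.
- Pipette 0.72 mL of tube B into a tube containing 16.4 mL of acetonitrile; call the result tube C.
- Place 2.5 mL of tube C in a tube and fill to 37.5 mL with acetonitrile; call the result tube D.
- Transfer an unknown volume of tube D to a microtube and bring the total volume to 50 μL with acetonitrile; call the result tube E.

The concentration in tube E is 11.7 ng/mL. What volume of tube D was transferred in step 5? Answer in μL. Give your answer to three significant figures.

20.1 μL

Step 1: 20 μL + 220 μL = 240 μL total → factor 240/20 = 12
Step 2: 110 μL + 4300 μL = 4410 μL total → factor 4410/110 = 40.091
Step 3: 0.72 mL + 16.4 mL = 17.12 mL total → factor 17.12/0.72 = 23.778
Step 4: 2.5 mL brought to 37.5 mL → factor 37.5/2.5 = 15
Step 5: v brought to 50 μL → factor = 50 μL/v
Product of known-step factors = 1.7159 × 10^5
Overall factor = 5.00 mg/mL / (11.7 ng/mL) = 4.2735 × 10^5
Step-5 factor = 4.2735 × 10^5 / 1.7159 × 10^5 = 2.4905
v = 50 μL / 2.4905 = 20.1 μL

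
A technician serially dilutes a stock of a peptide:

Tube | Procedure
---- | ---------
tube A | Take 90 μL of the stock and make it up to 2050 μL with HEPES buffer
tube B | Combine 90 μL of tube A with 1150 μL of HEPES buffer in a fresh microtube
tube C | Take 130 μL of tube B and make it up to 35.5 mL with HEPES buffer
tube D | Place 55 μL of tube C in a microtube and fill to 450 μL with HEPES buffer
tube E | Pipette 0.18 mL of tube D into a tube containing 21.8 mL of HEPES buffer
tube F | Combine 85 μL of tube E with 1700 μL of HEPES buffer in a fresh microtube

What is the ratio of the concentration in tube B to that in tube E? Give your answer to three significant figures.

Step 1: 90 μL brought to 2050 μL → factor 2050/90 = 22.778
Step 2: 90 μL + 1150 μL = 1240 μL total → factor 1240/90 = 13.778
Step 3: 130 μL brought to 35.5 mL → factor 35500/130 = 273.08
Step 4: 55 μL brought to 450 μL → factor 450/55 = 8.1818
Step 5: 0.18 mL + 21.8 mL = 21.98 mL total → factor 21.98/0.18 = 122.11
Dilution factor to tube B = 313.83; to tube E = 8.5621 × 10^7
[tube B]/[tube E] = (factor to tube E)/(factor to tube B) = 8.5621 × 10^7/313.83 = 2.73 × 10^5

2.73 × 10^5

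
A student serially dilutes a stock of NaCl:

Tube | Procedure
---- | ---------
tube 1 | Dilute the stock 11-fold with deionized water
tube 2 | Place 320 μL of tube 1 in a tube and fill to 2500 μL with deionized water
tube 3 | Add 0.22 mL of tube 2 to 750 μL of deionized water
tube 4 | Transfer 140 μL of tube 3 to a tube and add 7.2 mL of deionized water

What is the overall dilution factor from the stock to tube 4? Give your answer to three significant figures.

1.99 × 10^4

Step 1: 11-fold → factor 11
Step 2: 320 μL brought to 2500 μL → factor 2500/320 = 7.8125
Step 3: 0.22 mL + 750 μL = 0.97 mL total → factor 0.97/0.22 = 4.4091
Step 4: 140 μL + 7.2 mL = 7340 μL total → factor 7340/140 = 52.429
Overall dilution factor = 11 × 7.8125 × 4.4091 × 52.429 = 19866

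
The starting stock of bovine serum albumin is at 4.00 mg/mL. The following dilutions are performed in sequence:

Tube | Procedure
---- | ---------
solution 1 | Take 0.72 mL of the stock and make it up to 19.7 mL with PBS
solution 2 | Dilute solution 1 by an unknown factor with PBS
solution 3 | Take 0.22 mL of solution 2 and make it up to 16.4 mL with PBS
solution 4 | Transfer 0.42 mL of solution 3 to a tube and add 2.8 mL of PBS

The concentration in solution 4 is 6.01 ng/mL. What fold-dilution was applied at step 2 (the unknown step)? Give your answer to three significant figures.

42.6-fold

Step 1: 0.72 mL brought to 19.7 mL → factor 19.7/0.72 = 27.361
Step 2: unknown factor x
Step 3: 0.22 mL brought to 16.4 mL → factor 16.4/0.22 = 74.545
Step 4: 0.42 mL + 2.8 mL = 3.22 mL total → factor 3.22/0.42 = 7.6667
Product of known-step factors = 15637
Overall factor = 4.00 mg/mL / (6.01 ng/mL) = 6.6556 × 10^5
x = 6.6556 × 10^5 / 15637 = 42.6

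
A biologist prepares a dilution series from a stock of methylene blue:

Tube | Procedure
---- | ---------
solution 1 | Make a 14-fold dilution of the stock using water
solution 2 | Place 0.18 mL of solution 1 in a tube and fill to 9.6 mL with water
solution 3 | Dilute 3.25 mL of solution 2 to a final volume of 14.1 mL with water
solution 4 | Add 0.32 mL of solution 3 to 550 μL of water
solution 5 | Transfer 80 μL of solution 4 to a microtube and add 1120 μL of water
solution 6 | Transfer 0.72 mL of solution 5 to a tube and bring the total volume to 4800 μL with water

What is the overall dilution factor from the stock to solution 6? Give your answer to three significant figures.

Step 1: 14-fold → factor 14
Step 2: 0.18 mL brought to 9.6 mL → factor 9.6/0.18 = 53.333
Step 3: 3.25 mL brought to 14.1 mL → factor 14.1/3.25 = 4.3385
Step 4: 0.32 mL + 550 μL = 0.87 mL total → factor 0.87/0.32 = 2.7188
Step 5: 80 μL + 1120 μL = 1200 μL total → factor 1200/80 = 15
Step 6: 0.72 mL brought to 4800 μL → factor 4.8/0.72 = 6.6667
Overall dilution factor = 14 × 53.333 × 4.3385 × 2.7188 × 15 × 6.6667 = 8.8071 × 10^5

8.81 × 10^5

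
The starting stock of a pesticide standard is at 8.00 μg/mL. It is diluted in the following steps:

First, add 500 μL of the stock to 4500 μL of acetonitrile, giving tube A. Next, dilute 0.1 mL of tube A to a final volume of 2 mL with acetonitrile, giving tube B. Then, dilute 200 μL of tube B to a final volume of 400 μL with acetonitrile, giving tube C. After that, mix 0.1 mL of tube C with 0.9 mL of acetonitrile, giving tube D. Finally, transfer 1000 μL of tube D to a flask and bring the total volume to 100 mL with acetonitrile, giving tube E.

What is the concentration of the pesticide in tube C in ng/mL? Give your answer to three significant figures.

Step 1: 500 μL + 4500 μL = 5000 μL total → factor 5000/500 = 10
Step 2: 0.1 mL brought to 2 mL → factor 2/0.1 = 20
Step 3: 200 μL brought to 400 μL → factor 400/200 = 2
Dilution factor through tube C = 10 × 20 × 2 = 400
[tube C] = 8.00 μg/mL / 400 = 0.02000 μg/mL = 20.0 ng/mL

20.0 ng/mL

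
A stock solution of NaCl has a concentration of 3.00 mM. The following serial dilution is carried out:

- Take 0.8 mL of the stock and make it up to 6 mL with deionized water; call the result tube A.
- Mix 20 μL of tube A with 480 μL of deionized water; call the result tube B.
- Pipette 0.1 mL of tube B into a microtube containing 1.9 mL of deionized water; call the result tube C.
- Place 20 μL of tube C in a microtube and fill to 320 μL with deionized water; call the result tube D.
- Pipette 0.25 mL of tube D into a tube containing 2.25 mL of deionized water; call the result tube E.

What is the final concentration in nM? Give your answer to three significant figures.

5.00 nM

Step 1: 0.8 mL brought to 6 mL → factor 6/0.8 = 7.5
Step 2: 20 μL + 480 μL = 500 μL total → factor 500/20 = 25
Step 3: 0.1 mL + 1.9 mL = 2 mL total → factor 2/0.1 = 20
Step 4: 20 μL brought to 320 μL → factor 320/20 = 16
Step 5: 0.25 mL + 2.25 mL = 2.5 mL total → factor 2.5/0.25 = 10
Overall dilution factor = 7.5 × 25 × 20 × 16 × 10 = 6 × 10^5
Final = 3.00 mM / 6 × 10^5 = 5.000 × 10^-6 mM = 5.00 nM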